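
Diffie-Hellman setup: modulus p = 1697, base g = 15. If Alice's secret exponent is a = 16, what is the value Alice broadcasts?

Public value = 15^16 mod 1697.
15^1 ≡ 15 (mod 1697)
15^2 = (15^1)^2 ≡ 15^2 = 225 ≡ 225 (mod 1697)
15^4 = (15^2)^2 ≡ 225^2 = 50625 ≡ 1412 (mod 1697)
15^8 = (15^4)^2 ≡ 1412^2 = 1993744 ≡ 1466 (mod 1697)
15^16 = (15^8)^2 ≡ 1466^2 = 2149156 ≡ 754 (mod 1697)

754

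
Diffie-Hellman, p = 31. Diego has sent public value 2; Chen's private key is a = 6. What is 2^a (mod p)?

Shared key K = 2^6 mod 31.
2^1 ≡ 2 (mod 31)
2^2 = (2^1)^2 ≡ 2^2 = 4 ≡ 4 (mod 31)
2^4 = (2^2)^2 ≡ 4^2 = 16 ≡ 16 (mod 31)
2^6 = 2^4 · 2^2 ≡ 16 · 4 ≡ 2 (mod 31).

2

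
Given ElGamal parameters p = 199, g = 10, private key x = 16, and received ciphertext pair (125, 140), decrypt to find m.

132

Shared mask s = c₁^x mod p = 125^16 mod 199.
125^1 ≡ 125 (mod 199)
125^2 = (125^1)^2 ≡ 125^2 = 15625 ≡ 103 (mod 199)
125^4 = (125^2)^2 ≡ 103^2 = 10609 ≡ 62 (mod 199)
125^8 = (125^4)^2 ≡ 62^2 = 3844 ≡ 63 (mod 199)
125^16 = (125^8)^2 ≡ 63^2 = 3969 ≡ 188 (mod 199)
So s = 188; s⁻¹ ≡ 18 (mod 199).
m = c₂ · s⁻¹ mod 199 = 140 · 18 mod 199 = 132.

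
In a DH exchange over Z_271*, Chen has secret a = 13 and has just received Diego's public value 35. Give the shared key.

Shared key K = 35^13 mod 271.
35^1 ≡ 35 (mod 271)
35^2 = (35^1)^2 ≡ 35^2 = 1225 ≡ 141 (mod 271)
35^4 = (35^2)^2 ≡ 141^2 = 19881 ≡ 98 (mod 271)
35^8 = (35^4)^2 ≡ 98^2 = 9604 ≡ 119 (mod 271)
35^13 = 35^8 · 35^4 · 35^1 ≡ 119 · 98 · 35 ≡ 44 (mod 271).

44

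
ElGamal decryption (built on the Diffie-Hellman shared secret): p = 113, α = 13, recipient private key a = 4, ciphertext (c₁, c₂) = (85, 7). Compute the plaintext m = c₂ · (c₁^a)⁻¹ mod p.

Shared mask s = c₁^a mod p = 85^4 mod 113.
85^1 ≡ 85 (mod 113)
85^2 = (85^1)^2 ≡ 85^2 = 7225 ≡ 106 (mod 113)
85^4 = (85^2)^2 ≡ 106^2 = 11236 ≡ 49 (mod 113)
So s = 49; s⁻¹ ≡ 30 (mod 113).
m = c₂ · s⁻¹ mod 113 = 7 · 30 mod 113 = 97.

97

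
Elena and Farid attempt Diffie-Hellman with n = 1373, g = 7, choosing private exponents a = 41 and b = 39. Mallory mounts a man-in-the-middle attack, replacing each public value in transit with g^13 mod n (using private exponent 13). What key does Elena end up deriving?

437

Elena receives Mallory's public value M = 7^13 mod 1373 instead of the honest one.
7^1 ≡ 7 (mod 1373)
7^2 = (7^1)^2 ≡ 7^2 = 49 ≡ 49 (mod 1373)
7^4 = (7^2)^2 ≡ 49^2 = 2401 ≡ 1028 (mod 1373)
7^8 = (7^4)^2 ≡ 1028^2 = 1056784 ≡ 947 (mod 1373)
7^13 = 7^8 · 7^4 · 7^1 ≡ 947 · 1028 · 7 ≡ 413 (mod 1373).
So M = 413. Elena computes K = M^41 mod 1373.
413^1 ≡ 413 (mod 1373)
413^2 = (413^1)^2 ≡ 413^2 = 170569 ≡ 317 (mod 1373)
413^4 = (413^2)^2 ≡ 317^2 = 100489 ≡ 260 (mod 1373)
413^8 = (413^4)^2 ≡ 260^2 = 67600 ≡ 323 (mod 1373)
413^16 = (413^8)^2 ≡ 323^2 = 104329 ≡ 1354 (mod 1373)
413^32 = (413^16)^2 ≡ 1354^2 = 1833316 ≡ 361 (mod 1373)
413^41 = 413^32 · 413^8 · 413^1 ≡ 361 · 323 · 413 ≡ 437 (mod 1373).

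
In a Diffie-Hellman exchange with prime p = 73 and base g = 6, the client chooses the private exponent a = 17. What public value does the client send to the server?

12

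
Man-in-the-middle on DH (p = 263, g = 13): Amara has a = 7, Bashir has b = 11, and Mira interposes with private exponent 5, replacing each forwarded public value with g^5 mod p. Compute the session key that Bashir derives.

99

Bashir receives Mira's public value M = 13^5 mod 263 instead of the honest one.
13^1 ≡ 13 (mod 263)
13^2 = (13^1)^2 ≡ 13^2 = 169 ≡ 169 (mod 263)
13^4 = (13^2)^2 ≡ 169^2 = 28561 ≡ 157 (mod 263)
13^5 = 13^4 · 13^1 ≡ 157 · 13 ≡ 200 (mod 263).
So M = 200. Bashir computes K = M^11 mod 263.
200^1 ≡ 200 (mod 263)
200^2 = (200^1)^2 ≡ 200^2 = 40000 ≡ 24 (mod 263)
200^4 = (200^2)^2 ≡ 24^2 = 576 ≡ 50 (mod 263)
200^8 = (200^4)^2 ≡ 50^2 = 2500 ≡ 133 (mod 263)
200^11 = 200^8 · 200^2 · 200^1 ≡ 133 · 24 · 200 ≡ 99 (mod 263).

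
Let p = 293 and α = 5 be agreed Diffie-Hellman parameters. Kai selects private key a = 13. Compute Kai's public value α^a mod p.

Public value = 5^13 mod 293.
5^1 ≡ 5 (mod 293)
5^2 = (5^1)^2 ≡ 5^2 = 25 ≡ 25 (mod 293)
5^4 = (5^2)^2 ≡ 25^2 = 625 ≡ 39 (mod 293)
5^8 = (5^4)^2 ≡ 39^2 = 1521 ≡ 56 (mod 293)
5^13 = 5^8 · 5^4 · 5^1 ≡ 56 · 39 · 5 ≡ 79 (mod 293).

79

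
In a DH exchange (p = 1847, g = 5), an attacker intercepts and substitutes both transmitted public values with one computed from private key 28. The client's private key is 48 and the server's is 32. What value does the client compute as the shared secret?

1037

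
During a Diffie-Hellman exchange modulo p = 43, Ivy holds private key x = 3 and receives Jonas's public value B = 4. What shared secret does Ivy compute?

21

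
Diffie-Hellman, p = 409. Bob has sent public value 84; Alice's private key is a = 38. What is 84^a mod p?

303

Shared key K = 84^38 mod 409.
84^1 ≡ 84 (mod 409)
84^2 = (84^1)^2 ≡ 84^2 = 7056 ≡ 103 (mod 409)
84^4 = (84^2)^2 ≡ 103^2 = 10609 ≡ 384 (mod 409)
84^8 = (84^4)^2 ≡ 384^2 = 147456 ≡ 216 (mod 409)
84^16 = (84^8)^2 ≡ 216^2 = 46656 ≡ 30 (mod 409)
84^32 = (84^16)^2 ≡ 30^2 = 900 ≡ 82 (mod 409)
84^38 = 84^32 · 84^4 · 84^2 ≡ 82 · 384 · 103 ≡ 303 (mod 409).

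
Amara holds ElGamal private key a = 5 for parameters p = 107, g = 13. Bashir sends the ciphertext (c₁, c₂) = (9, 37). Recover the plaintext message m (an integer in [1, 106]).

76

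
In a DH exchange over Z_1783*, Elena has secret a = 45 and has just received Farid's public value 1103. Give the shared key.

710

Shared key K = 1103^45 mod 1783.
1103^1 ≡ 1103 (mod 1783)
1103^2 = (1103^1)^2 ≡ 1103^2 = 1216609 ≡ 603 (mod 1783)
1103^4 = (1103^2)^2 ≡ 603^2 = 363609 ≡ 1660 (mod 1783)
1103^8 = (1103^4)^2 ≡ 1660^2 = 2755600 ≡ 865 (mod 1783)
1103^16 = (1103^8)^2 ≡ 865^2 = 748225 ≡ 1148 (mod 1783)
1103^32 = (1103^16)^2 ≡ 1148^2 = 1317904 ≡ 267 (mod 1783)
1103^45 = 1103^32 · 1103^8 · 1103^4 · 1103^1 ≡ 267 · 865 · 1660 · 1103 ≡ 710 (mod 1783).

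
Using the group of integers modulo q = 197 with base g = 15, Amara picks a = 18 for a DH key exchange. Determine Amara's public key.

Public value = 15^{18} \pmod{197}.
15^1 ≡ 15 (mod 197)
15^2 = (15^1)^2 ≡ 15^2 = 225 ≡ 28 (mod 197)
15^4 = (15^2)^2 ≡ 28^2 = 784 ≡ 193 (mod 197)
15^8 = (15^4)^2 ≡ 193^2 = 37249 ≡ 16 (mod 197)
15^16 = (15^8)^2 ≡ 16^2 = 256 ≡ 59 (mod 197)
15^18 = 15^16 · 15^2 ≡ 59 · 28 ≡ 76 (mod 197).

76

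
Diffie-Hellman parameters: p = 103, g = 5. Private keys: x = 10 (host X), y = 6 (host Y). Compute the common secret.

Host Y sends B = g^y mod p = 5^6 mod 103.
5^1 ≡ 5 (mod 103)
5^2 = (5^1)^2 ≡ 5^2 = 25 ≡ 25 (mod 103)
5^4 = (5^2)^2 ≡ 25^2 = 625 ≡ 7 (mod 103)
5^6 = 5^4 · 5^2 ≡ 7 · 25 ≡ 72 (mod 103).
So B = 72. Host X then computes K = B^x mod p = 72^10 mod 103.
72^1 ≡ 72 (mod 103)
72^2 = (72^1)^2 ≡ 72^2 = 5184 ≡ 34 (mod 103)
72^4 = (72^2)^2 ≡ 34^2 = 1156 ≡ 23 (mod 103)
72^8 = (72^4)^2 ≡ 23^2 = 529 ≡ 14 (mod 103)
72^10 = 72^8 · 72^2 ≡ 14 · 34 ≡ 64 (mod 103).

64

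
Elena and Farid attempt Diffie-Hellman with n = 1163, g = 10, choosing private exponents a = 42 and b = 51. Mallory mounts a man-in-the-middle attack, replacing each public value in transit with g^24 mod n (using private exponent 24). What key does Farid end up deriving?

597

Farid receives Mallory's public value M = 10^24 mod 1163 instead of the honest one.
10^1 ≡ 10 (mod 1163)
10^2 = (10^1)^2 ≡ 10^2 = 100 ≡ 100 (mod 1163)
10^4 = (10^2)^2 ≡ 100^2 = 10000 ≡ 696 (mod 1163)
10^8 = (10^4)^2 ≡ 696^2 = 484416 ≡ 608 (mod 1163)
10^16 = (10^8)^2 ≡ 608^2 = 369664 ≡ 993 (mod 1163)
10^24 = 10^16 · 10^8 ≡ 993 · 608 ≡ 147 (mod 1163).
So M = 147. Farid computes K = M^51 mod 1163.
147^1 ≡ 147 (mod 1163)
147^2 = (147^1)^2 ≡ 147^2 = 21609 ≡ 675 (mod 1163)
147^4 = (147^2)^2 ≡ 675^2 = 455625 ≡ 892 (mod 1163)
147^8 = (147^4)^2 ≡ 892^2 = 795664 ≡ 172 (mod 1163)
147^16 = (147^8)^2 ≡ 172^2 = 29584 ≡ 509 (mod 1163)
147^32 = (147^16)^2 ≡ 509^2 = 259081 ≡ 895 (mod 1163)
147^51 = 147^32 · 147^16 · 147^2 · 147^1 ≡ 895 · 509 · 675 · 147 ≡ 597 (mod 1163).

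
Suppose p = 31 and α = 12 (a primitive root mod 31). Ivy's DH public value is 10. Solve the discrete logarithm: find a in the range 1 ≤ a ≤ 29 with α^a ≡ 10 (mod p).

Try successive powers of 12 modulo 31:
12^1 ≡ 12
12^2 ≡ 20
12^3 ≡ 23
12^4 ≡ 28
12^5 ≡ 26
12^6 ≡ 2
12^7 ≡ 24
12^8 ≡ 9
12^9 ≡ 15
12^10 ≡ 25
12^11 ≡ 21
12^12 ≡ 4
12^13 ≡ 17
12^14 ≡ 18
12^15 ≡ 30
12^16 ≡ 19
12^17 ≡ 11
12^18 ≡ 8
12^19 ≡ 3
12^20 ≡ 5
12^21 ≡ 29
12^22 ≡ 7
12^23 ≡ 22
12^24 ≡ 16
12^25 ≡ 6
12^26 ≡ 10
Found: a = 26.

26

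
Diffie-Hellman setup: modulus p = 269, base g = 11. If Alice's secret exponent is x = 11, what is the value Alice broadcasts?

191

Public value = 11^11 mod 269.
11^1 ≡ 11 (mod 269)
11^2 = (11^1)^2 ≡ 11^2 = 121 ≡ 121 (mod 269)
11^4 = (11^2)^2 ≡ 121^2 = 14641 ≡ 115 (mod 269)
11^8 = (11^4)^2 ≡ 115^2 = 13225 ≡ 44 (mod 269)
11^11 = 11^8 · 11^2 · 11^1 ≡ 44 · 121 · 11 ≡ 191 (mod 269).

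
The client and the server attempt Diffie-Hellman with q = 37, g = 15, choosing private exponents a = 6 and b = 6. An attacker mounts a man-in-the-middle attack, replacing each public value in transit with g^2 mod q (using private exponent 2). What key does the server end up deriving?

26

The server receives an attacker's public value M = 15^2 mod 37 instead of the honest one.
15^1 ≡ 15 (mod 37)
15^2 = (15^1)^2 ≡ 15^2 = 225 ≡ 3 (mod 37)
So M = 3. The server computes K = M^6 mod 37.
3^1 ≡ 3 (mod 37)
3^2 = (3^1)^2 ≡ 3^2 = 9 ≡ 9 (mod 37)
3^4 = (3^2)^2 ≡ 9^2 = 81 ≡ 7 (mod 37)
3^6 = 3^4 · 3^2 ≡ 7 · 9 ≡ 26 (mod 37).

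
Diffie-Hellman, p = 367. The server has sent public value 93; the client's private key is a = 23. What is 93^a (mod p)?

Shared key K = 93^23 mod 367.
93^1 ≡ 93 (mod 367)
93^2 = (93^1)^2 ≡ 93^2 = 8649 ≡ 208 (mod 367)
93^4 = (93^2)^2 ≡ 208^2 = 43264 ≡ 325 (mod 367)
93^8 = (93^4)^2 ≡ 325^2 = 105625 ≡ 296 (mod 367)
93^16 = (93^8)^2 ≡ 296^2 = 87616 ≡ 270 (mod 367)
93^23 = 93^16 · 93^4 · 93^2 · 93^1 ≡ 270 · 325 · 208 · 93 ≡ 78 (mod 367).

78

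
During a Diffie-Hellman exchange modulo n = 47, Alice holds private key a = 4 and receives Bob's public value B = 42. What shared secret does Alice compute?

Shared key K = 42^4 mod 47.
42^1 ≡ 42 (mod 47)
42^2 = (42^1)^2 ≡ 42^2 = 1764 ≡ 25 (mod 47)
42^4 = (42^2)^2 ≡ 25^2 = 625 ≡ 14 (mod 47)

14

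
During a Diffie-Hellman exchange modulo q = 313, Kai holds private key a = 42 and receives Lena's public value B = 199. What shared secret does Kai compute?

Shared key K = 199^42 mod 313.
199^1 ≡ 199 (mod 313)
199^2 = (199^1)^2 ≡ 199^2 = 39601 ≡ 163 (mod 313)
199^4 = (199^2)^2 ≡ 163^2 = 26569 ≡ 277 (mod 313)
199^8 = (199^4)^2 ≡ 277^2 = 76729 ≡ 44 (mod 313)
199^16 = (199^8)^2 ≡ 44^2 = 1936 ≡ 58 (mod 313)
199^32 = (199^16)^2 ≡ 58^2 = 3364 ≡ 234 (mod 313)
199^42 = 199^32 · 199^8 · 199^2 ≡ 234 · 44 · 163 ≡ 255 (mod 313).

255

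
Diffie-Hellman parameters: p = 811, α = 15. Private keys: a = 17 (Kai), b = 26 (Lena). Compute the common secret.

796

Kai sends A = α^a mod p = 15^17 mod 811.
15^1 ≡ 15 (mod 811)
15^2 = (15^1)^2 ≡ 15^2 = 225 ≡ 225 (mod 811)
15^4 = (15^2)^2 ≡ 225^2 = 50625 ≡ 343 (mod 811)
15^8 = (15^4)^2 ≡ 343^2 = 117649 ≡ 54 (mod 811)
15^16 = (15^8)^2 ≡ 54^2 = 2916 ≡ 483 (mod 811)
15^17 = 15^16 · 15^1 ≡ 483 · 15 ≡ 757 (mod 811).
So A = 757. Lena then computes K = A^b mod p = 757^26 mod 811.
757^1 ≡ 757 (mod 811)
757^2 = (757^1)^2 ≡ 757^2 = 573049 ≡ 483 (mod 811)
757^4 = (757^2)^2 ≡ 483^2 = 233289 ≡ 532 (mod 811)
757^8 = (757^4)^2 ≡ 532^2 = 283024 ≡ 796 (mod 811)
757^16 = (757^8)^2 ≡ 796^2 = 633616 ≡ 225 (mod 811)
757^26 = 757^16 · 757^8 · 757^2 ≡ 225 · 796 · 483 ≡ 796 (mod 811).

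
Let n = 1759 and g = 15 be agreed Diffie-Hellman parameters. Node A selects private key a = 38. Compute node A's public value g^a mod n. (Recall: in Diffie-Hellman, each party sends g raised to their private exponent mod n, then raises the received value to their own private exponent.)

1681

Public value = 15^38 mod 1759.
15^1 ≡ 15 (mod 1759)
15^2 = (15^1)^2 ≡ 15^2 = 225 ≡ 225 (mod 1759)
15^4 = (15^2)^2 ≡ 225^2 = 50625 ≡ 1373 (mod 1759)
15^8 = (15^4)^2 ≡ 1373^2 = 1885129 ≡ 1240 (mod 1759)
15^16 = (15^8)^2 ≡ 1240^2 = 1537600 ≡ 234 (mod 1759)
15^32 = (15^16)^2 ≡ 234^2 = 54756 ≡ 227 (mod 1759)
15^38 = 15^32 · 15^4 · 15^2 ≡ 227 · 1373 · 225 ≡ 1681 (mod 1759).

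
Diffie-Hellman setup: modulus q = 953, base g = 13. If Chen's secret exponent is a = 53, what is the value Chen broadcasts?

592

Public value = 13^{53} \pmod{953}.
13^1 ≡ 13 (mod 953)
13^2 = (13^1)^2 ≡ 13^2 = 169 ≡ 169 (mod 953)
13^4 = (13^2)^2 ≡ 169^2 = 28561 ≡ 924 (mod 953)
13^8 = (13^4)^2 ≡ 924^2 = 853776 ≡ 841 (mod 953)
13^16 = (13^8)^2 ≡ 841^2 = 707281 ≡ 155 (mod 953)
13^32 = (13^16)^2 ≡ 155^2 = 24025 ≡ 200 (mod 953)
13^53 = 13^32 · 13^16 · 13^4 · 13^1 ≡ 200 · 155 · 924 · 13 ≡ 592 (mod 953).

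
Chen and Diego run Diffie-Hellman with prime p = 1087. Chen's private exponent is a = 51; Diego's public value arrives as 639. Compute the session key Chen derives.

280

Shared key K = 639^51 mod 1087.
639^1 ≡ 639 (mod 1087)
639^2 = (639^1)^2 ≡ 639^2 = 408321 ≡ 696 (mod 1087)
639^4 = (639^2)^2 ≡ 696^2 = 484416 ≡ 701 (mod 1087)
639^8 = (639^4)^2 ≡ 701^2 = 491401 ≡ 77 (mod 1087)
639^16 = (639^8)^2 ≡ 77^2 = 5929 ≡ 494 (mod 1087)
639^32 = (639^16)^2 ≡ 494^2 = 244036 ≡ 548 (mod 1087)
639^51 = 639^32 · 639^16 · 639^2 · 639^1 ≡ 548 · 494 · 696 · 639 ≡ 280 (mod 1087).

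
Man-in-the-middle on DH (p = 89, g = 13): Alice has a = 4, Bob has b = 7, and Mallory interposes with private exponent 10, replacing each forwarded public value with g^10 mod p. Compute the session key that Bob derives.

Bob receives Mallory's public value M = 13^10 mod 89 instead of the honest one.
13^1 ≡ 13 (mod 89)
13^2 = (13^1)^2 ≡ 13^2 = 169 ≡ 80 (mod 89)
13^4 = (13^2)^2 ≡ 80^2 = 6400 ≡ 81 (mod 89)
13^8 = (13^4)^2 ≡ 81^2 = 6561 ≡ 64 (mod 89)
13^10 = 13^8 · 13^2 ≡ 64 · 80 ≡ 47 (mod 89).
So M = 47. Bob computes K = M^7 mod 89.
47^1 ≡ 47 (mod 89)
47^2 = (47^1)^2 ≡ 47^2 = 2209 ≡ 73 (mod 89)
47^4 = (47^2)^2 ≡ 73^2 = 5329 ≡ 78 (mod 89)
47^7 = 47^4 · 47^2 · 47^1 ≡ 78 · 73 · 47 ≡ 84 (mod 89).

84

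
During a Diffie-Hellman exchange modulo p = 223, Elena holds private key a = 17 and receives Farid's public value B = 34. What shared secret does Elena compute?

2

Shared key K = 34^17 mod 223.
34^1 ≡ 34 (mod 223)
34^2 = (34^1)^2 ≡ 34^2 = 1156 ≡ 41 (mod 223)
34^4 = (34^2)^2 ≡ 41^2 = 1681 ≡ 120 (mod 223)
34^8 = (34^4)^2 ≡ 120^2 = 14400 ≡ 128 (mod 223)
34^16 = (34^8)^2 ≡ 128^2 = 16384 ≡ 105 (mod 223)
34^17 = 34^16 · 34^1 ≡ 105 · 34 ≡ 2 (mod 223).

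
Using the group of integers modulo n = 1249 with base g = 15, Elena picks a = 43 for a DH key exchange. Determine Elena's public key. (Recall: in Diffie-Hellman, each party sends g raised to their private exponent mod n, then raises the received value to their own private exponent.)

665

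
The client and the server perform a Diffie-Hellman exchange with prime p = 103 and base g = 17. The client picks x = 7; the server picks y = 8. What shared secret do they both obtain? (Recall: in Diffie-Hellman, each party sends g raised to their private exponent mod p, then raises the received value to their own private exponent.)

2

The client sends A = g^x mod p = 17^7 mod 103.
17^1 ≡ 17 (mod 103)
17^2 = (17^1)^2 ≡ 17^2 = 289 ≡ 83 (mod 103)
17^4 = (17^2)^2 ≡ 83^2 = 6889 ≡ 91 (mod 103)
17^7 = 17^4 · 17^2 · 17^1 ≡ 91 · 83 · 17 ≡ 63 (mod 103).
So A = 63. The server then computes K = A^y mod p = 63^8 mod 103.
63^1 ≡ 63 (mod 103)
63^2 = (63^1)^2 ≡ 63^2 = 3969 ≡ 55 (mod 103)
63^4 = (63^2)^2 ≡ 55^2 = 3025 ≡ 38 (mod 103)
63^8 = (63^4)^2 ≡ 38^2 = 1444 ≡ 2 (mod 103)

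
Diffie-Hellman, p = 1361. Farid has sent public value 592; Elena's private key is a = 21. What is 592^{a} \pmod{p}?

Shared key K = 592^21 mod 1361.
592^1 ≡ 592 (mod 1361)
592^2 = (592^1)^2 ≡ 592^2 = 350464 ≡ 687 (mod 1361)
592^4 = (592^2)^2 ≡ 687^2 = 471969 ≡ 1063 (mod 1361)
592^8 = (592^4)^2 ≡ 1063^2 = 1129969 ≡ 339 (mod 1361)
592^16 = (592^8)^2 ≡ 339^2 = 114921 ≡ 597 (mod 1361)
592^21 = 592^16 · 592^4 · 592^1 ≡ 597 · 1063 · 592 ≡ 633 (mod 1361).

633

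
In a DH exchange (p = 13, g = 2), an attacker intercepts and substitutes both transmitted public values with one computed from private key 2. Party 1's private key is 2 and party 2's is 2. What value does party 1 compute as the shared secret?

Party 1 receives an attacker's public value M = 2^2 mod 13 instead of the honest one.
2^1 ≡ 2 (mod 13)
2^2 = (2^1)^2 ≡ 2^2 = 4 ≡ 4 (mod 13)
So M = 4. Party 1 computes K = M^2 mod 13.
4^1 ≡ 4 (mod 13)
4^2 = (4^1)^2 ≡ 4^2 = 16 ≡ 3 (mod 13)

3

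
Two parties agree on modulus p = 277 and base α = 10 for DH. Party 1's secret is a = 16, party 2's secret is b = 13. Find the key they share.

10

Party 2 sends B = α^b mod p = 10^13 mod 277.
10^1 ≡ 10 (mod 277)
10^2 = (10^1)^2 ≡ 10^2 = 100 ≡ 100 (mod 277)
10^4 = (10^2)^2 ≡ 100^2 = 10000 ≡ 28 (mod 277)
10^8 = (10^4)^2 ≡ 28^2 = 784 ≡ 230 (mod 277)
10^13 = 10^8 · 10^4 · 10^1 ≡ 230 · 28 · 10 ≡ 136 (mod 277).
So B = 136. Party 1 then computes K = B^a mod p = 136^16 mod 277.
136^1 ≡ 136 (mod 277)
136^2 = (136^1)^2 ≡ 136^2 = 18496 ≡ 214 (mod 277)
136^4 = (136^2)^2 ≡ 214^2 = 45796 ≡ 91 (mod 277)
136^8 = (136^4)^2 ≡ 91^2 = 8281 ≡ 248 (mod 277)
136^16 = (136^8)^2 ≡ 248^2 = 61504 ≡ 10 (mod 277)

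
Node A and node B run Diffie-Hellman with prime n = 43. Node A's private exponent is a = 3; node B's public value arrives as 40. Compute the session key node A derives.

16

Shared key K = 40^3 mod 43.
40^1 ≡ 40 (mod 43)
40^2 = (40^1)^2 ≡ 40^2 = 1600 ≡ 9 (mod 43)
40^3 = 40^2 · 40^1 ≡ 9 · 40 ≡ 16 (mod 43).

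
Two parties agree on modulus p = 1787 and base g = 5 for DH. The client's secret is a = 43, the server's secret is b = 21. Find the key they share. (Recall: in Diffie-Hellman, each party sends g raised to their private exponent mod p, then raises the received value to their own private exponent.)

330

The server sends B = g^b mod p = 5^21 mod 1787.
5^1 ≡ 5 (mod 1787)
5^2 = (5^1)^2 ≡ 5^2 = 25 ≡ 25 (mod 1787)
5^4 = (5^2)^2 ≡ 25^2 = 625 ≡ 625 (mod 1787)
5^8 = (5^4)^2 ≡ 625^2 = 390625 ≡ 1059 (mod 1787)
5^16 = (5^8)^2 ≡ 1059^2 = 1121481 ≡ 1032 (mod 1787)
5^21 = 5^16 · 5^4 · 5^1 ≡ 1032 · 625 · 5 ≡ 1252 (mod 1787).
So B = 1252. The client then computes K = B^a mod p = 1252^43 mod 1787.
1252^1 ≡ 1252 (mod 1787)
1252^2 = (1252^1)^2 ≡ 1252^2 = 1567504 ≡ 305 (mod 1787)
1252^4 = (1252^2)^2 ≡ 305^2 = 93025 ≡ 101 (mod 1787)
1252^8 = (1252^4)^2 ≡ 101^2 = 10201 ≡ 1266 (mod 1787)
1252^16 = (1252^8)^2 ≡ 1266^2 = 1602756 ≡ 1604 (mod 1787)
1252^32 = (1252^16)^2 ≡ 1604^2 = 2572816 ≡ 1323 (mod 1787)
1252^43 = 1252^32 · 1252^8 · 1252^2 · 1252^1 ≡ 1323 · 1266 · 305 · 1252 ≡ 330 (mod 1787).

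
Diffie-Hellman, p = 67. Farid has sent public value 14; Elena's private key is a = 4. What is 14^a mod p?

Shared key K = 14^4 mod 67.
14^1 ≡ 14 (mod 67)
14^2 = (14^1)^2 ≡ 14^2 = 196 ≡ 62 (mod 67)
14^4 = (14^2)^2 ≡ 62^2 = 3844 ≡ 25 (mod 67)

25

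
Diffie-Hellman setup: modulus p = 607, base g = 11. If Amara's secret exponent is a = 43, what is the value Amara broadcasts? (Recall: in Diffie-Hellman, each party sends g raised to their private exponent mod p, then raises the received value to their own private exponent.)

Public value = 11^43 mod 607.
11^1 ≡ 11 (mod 607)
11^2 = (11^1)^2 ≡ 11^2 = 121 ≡ 121 (mod 607)
11^4 = (11^2)^2 ≡ 121^2 = 14641 ≡ 73 (mod 607)
11^8 = (11^4)^2 ≡ 73^2 = 5329 ≡ 473 (mod 607)
11^16 = (11^8)^2 ≡ 473^2 = 223729 ≡ 353 (mod 607)
11^32 = (11^16)^2 ≡ 353^2 = 124609 ≡ 174 (mod 607)
11^43 = 11^32 · 11^8 · 11^2 · 11^1 ≡ 174 · 473 · 121 · 11 ≡ 493 (mod 607).

493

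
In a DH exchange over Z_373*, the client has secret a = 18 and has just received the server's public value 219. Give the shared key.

169

Shared key K = 219^18 mod 373.
219^1 ≡ 219 (mod 373)
219^2 = (219^1)^2 ≡ 219^2 = 47961 ≡ 217 (mod 373)
219^4 = (219^2)^2 ≡ 217^2 = 47089 ≡ 91 (mod 373)
219^8 = (219^4)^2 ≡ 91^2 = 8281 ≡ 75 (mod 373)
219^16 = (219^8)^2 ≡ 75^2 = 5625 ≡ 30 (mod 373)
219^18 = 219^16 · 219^2 ≡ 30 · 217 ≡ 169 (mod 373).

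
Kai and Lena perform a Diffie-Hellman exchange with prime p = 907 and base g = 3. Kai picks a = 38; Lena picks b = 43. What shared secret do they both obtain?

Kai sends A = g^a mod p = 3^38 mod 907.
3^1 ≡ 3 (mod 907)
3^2 = (3^1)^2 ≡ 3^2 = 9 ≡ 9 (mod 907)
3^4 = (3^2)^2 ≡ 9^2 = 81 ≡ 81 (mod 907)
3^8 = (3^4)^2 ≡ 81^2 = 6561 ≡ 212 (mod 907)
3^16 = (3^8)^2 ≡ 212^2 = 44944 ≡ 501 (mod 907)
3^32 = (3^16)^2 ≡ 501^2 = 251001 ≡ 669 (mod 907)
3^38 = 3^32 · 3^4 · 3^2 ≡ 669 · 81 · 9 ≡ 642 (mod 907).
So A = 642. Lena then computes K = A^b mod p = 642^43 mod 907.
642^1 ≡ 642 (mod 907)
642^2 = (642^1)^2 ≡ 642^2 = 412164 ≡ 386 (mod 907)
642^4 = (642^2)^2 ≡ 386^2 = 148996 ≡ 248 (mod 907)
642^8 = (642^4)^2 ≡ 248^2 = 61504 ≡ 735 (mod 907)
642^16 = (642^8)^2 ≡ 735^2 = 540225 ≡ 560 (mod 907)
642^32 = (642^16)^2 ≡ 560^2 = 313600 ≡ 685 (mod 907)
642^43 = 642^32 · 642^8 · 642^2 · 642^1 ≡ 685 · 735 · 386 · 642 ≡ 857 (mod 907).

857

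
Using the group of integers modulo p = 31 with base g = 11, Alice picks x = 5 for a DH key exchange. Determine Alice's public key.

6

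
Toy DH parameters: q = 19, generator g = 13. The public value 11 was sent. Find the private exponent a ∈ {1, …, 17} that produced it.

6

Try successive powers of 13 modulo 19:
13^1 ≡ 13
13^2 ≡ 17
13^3 ≡ 12
13^4 ≡ 4
13^5 ≡ 14
13^6 ≡ 11
Found: a = 6.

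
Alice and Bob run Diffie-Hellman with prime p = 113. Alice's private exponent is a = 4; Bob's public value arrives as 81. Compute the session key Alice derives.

Shared key K = 81^4 mod 113.
81^1 ≡ 81 (mod 113)
81^2 = (81^1)^2 ≡ 81^2 = 6561 ≡ 7 (mod 113)
81^4 = (81^2)^2 ≡ 7^2 = 49 ≡ 49 (mod 113)

49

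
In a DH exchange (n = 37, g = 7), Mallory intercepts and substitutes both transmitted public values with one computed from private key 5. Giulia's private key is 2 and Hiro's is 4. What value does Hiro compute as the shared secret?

12

Hiro receives Mallory's public value M = 7^5 mod 37 instead of the honest one.
7^1 ≡ 7 (mod 37)
7^2 = (7^1)^2 ≡ 7^2 = 49 ≡ 12 (mod 37)
7^4 = (7^2)^2 ≡ 12^2 = 144 ≡ 33 (mod 37)
7^5 = 7^4 · 7^1 ≡ 33 · 7 ≡ 9 (mod 37).
So M = 9. Hiro computes K = M^4 mod 37.
9^1 ≡ 9 (mod 37)
9^2 = (9^1)^2 ≡ 9^2 = 81 ≡ 7 (mod 37)
9^4 = (9^2)^2 ≡ 7^2 = 49 ≡ 12 (mod 37)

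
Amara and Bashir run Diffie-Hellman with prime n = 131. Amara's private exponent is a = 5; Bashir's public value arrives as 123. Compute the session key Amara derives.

113

Shared key K = 123^5 mod 131.
123^1 ≡ 123 (mod 131)
123^2 = (123^1)^2 ≡ 123^2 = 15129 ≡ 64 (mod 131)
123^4 = (123^2)^2 ≡ 64^2 = 4096 ≡ 35 (mod 131)
123^5 = 123^4 · 123^1 ≡ 35 · 123 ≡ 113 (mod 131).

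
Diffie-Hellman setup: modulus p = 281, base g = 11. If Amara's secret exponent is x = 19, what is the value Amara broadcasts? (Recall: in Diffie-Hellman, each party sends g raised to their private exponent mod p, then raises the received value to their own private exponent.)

266

Public value = 11^19 mod 281.
11^1 ≡ 11 (mod 281)
11^2 = (11^1)^2 ≡ 11^2 = 121 ≡ 121 (mod 281)
11^4 = (11^2)^2 ≡ 121^2 = 14641 ≡ 29 (mod 281)
11^8 = (11^4)^2 ≡ 29^2 = 841 ≡ 279 (mod 281)
11^16 = (11^8)^2 ≡ 279^2 = 77841 ≡ 4 (mod 281)
11^19 = 11^16 · 11^2 · 11^1 ≡ 4 · 121 · 11 ≡ 266 (mod 281).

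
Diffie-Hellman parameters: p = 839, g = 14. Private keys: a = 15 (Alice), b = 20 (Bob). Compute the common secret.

Alice sends A = g^a mod p = 14^15 mod 839.
14^1 ≡ 14 (mod 839)
14^2 = (14^1)^2 ≡ 14^2 = 196 ≡ 196 (mod 839)
14^4 = (14^2)^2 ≡ 196^2 = 38416 ≡ 661 (mod 839)
14^8 = (14^4)^2 ≡ 661^2 = 436921 ≡ 641 (mod 839)
14^15 = 14^8 · 14^4 · 14^2 · 14^1 ≡ 641 · 661 · 196 · 14 ≡ 523 (mod 839).
So A = 523. Bob then computes K = A^b mod p = 523^20 mod 839.
523^1 ≡ 523 (mod 839)
523^2 = (523^1)^2 ≡ 523^2 = 273529 ≡ 15 (mod 839)
523^4 = (523^2)^2 ≡ 15^2 = 225 ≡ 225 (mod 839)
523^8 = (523^4)^2 ≡ 225^2 = 50625 ≡ 285 (mod 839)
523^16 = (523^8)^2 ≡ 285^2 = 81225 ≡ 681 (mod 839)
523^20 = 523^16 · 523^4 ≡ 681 · 225 ≡ 527 (mod 839).

527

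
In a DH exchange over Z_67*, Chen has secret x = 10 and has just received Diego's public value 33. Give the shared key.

60

Shared key K = 33^10 mod 67.
33^1 ≡ 33 (mod 67)
33^2 = (33^1)^2 ≡ 33^2 = 1089 ≡ 17 (mod 67)
33^4 = (33^2)^2 ≡ 17^2 = 289 ≡ 21 (mod 67)
33^8 = (33^4)^2 ≡ 21^2 = 441 ≡ 39 (mod 67)
33^10 = 33^8 · 33^2 ≡ 39 · 17 ≡ 60 (mod 67).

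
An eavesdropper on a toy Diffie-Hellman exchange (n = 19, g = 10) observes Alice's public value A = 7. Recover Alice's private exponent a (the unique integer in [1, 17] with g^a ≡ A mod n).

Try successive powers of 10 modulo 19:
10^1 ≡ 10
10^2 ≡ 5
10^3 ≡ 12
10^4 ≡ 6
10^5 ≡ 3
10^6 ≡ 11
10^7 ≡ 15
10^8 ≡ 17
10^9 ≡ 18
10^10 ≡ 9
10^11 ≡ 14
10^12 ≡ 7
Found: a = 12.

12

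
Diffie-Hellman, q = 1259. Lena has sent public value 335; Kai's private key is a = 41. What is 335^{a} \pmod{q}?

Shared key K = 335^41 mod 1259.
335^1 ≡ 335 (mod 1259)
335^2 = (335^1)^2 ≡ 335^2 = 112225 ≡ 174 (mod 1259)
335^4 = (335^2)^2 ≡ 174^2 = 30276 ≡ 60 (mod 1259)
335^8 = (335^4)^2 ≡ 60^2 = 3600 ≡ 1082 (mod 1259)
335^16 = (335^8)^2 ≡ 1082^2 = 1170724 ≡ 1113 (mod 1259)
335^32 = (335^16)^2 ≡ 1113^2 = 1238769 ≡ 1172 (mod 1259)
335^41 = 335^32 · 335^8 · 335^1 ≡ 1172 · 1082 · 335 ≡ 542 (mod 1259).

542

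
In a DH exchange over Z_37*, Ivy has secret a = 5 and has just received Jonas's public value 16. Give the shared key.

Shared key K = 16^5 mod 37.
16^1 ≡ 16 (mod 37)
16^2 = (16^1)^2 ≡ 16^2 = 256 ≡ 34 (mod 37)
16^4 = (16^2)^2 ≡ 34^2 = 1156 ≡ 9 (mod 37)
16^5 = 16^4 · 16^1 ≡ 9 · 16 ≡ 33 (mod 37).

33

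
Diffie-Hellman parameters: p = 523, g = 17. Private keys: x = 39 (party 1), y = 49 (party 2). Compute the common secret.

490

Party 2 sends B = g^y mod p = 17^49 mod 523.
17^1 ≡ 17 (mod 523)
17^2 = (17^1)^2 ≡ 17^2 = 289 ≡ 289 (mod 523)
17^4 = (17^2)^2 ≡ 289^2 = 83521 ≡ 364 (mod 523)
17^8 = (17^4)^2 ≡ 364^2 = 132496 ≡ 177 (mod 523)
17^16 = (17^8)^2 ≡ 177^2 = 31329 ≡ 472 (mod 523)
17^32 = (17^16)^2 ≡ 472^2 = 222784 ≡ 509 (mod 523)
17^49 = 17^32 · 17^16 · 17^1 ≡ 509 · 472 · 17 ≡ 109 (mod 523).
So B = 109. Party 1 then computes K = B^x mod p = 109^39 mod 523.
109^1 ≡ 109 (mod 523)
109^2 = (109^1)^2 ≡ 109^2 = 11881 ≡ 375 (mod 523)
109^4 = (109^2)^2 ≡ 375^2 = 140625 ≡ 461 (mod 523)
109^8 = (109^4)^2 ≡ 461^2 = 212521 ≡ 183 (mod 523)
109^16 = (109^8)^2 ≡ 183^2 = 33489 ≡ 17 (mod 523)
109^32 = (109^16)^2 ≡ 17^2 = 289 ≡ 289 (mod 523)
109^39 = 109^32 · 109^4 · 109^2 · 109^1 ≡ 289 · 461 · 375 · 109 ≡ 490 (mod 523).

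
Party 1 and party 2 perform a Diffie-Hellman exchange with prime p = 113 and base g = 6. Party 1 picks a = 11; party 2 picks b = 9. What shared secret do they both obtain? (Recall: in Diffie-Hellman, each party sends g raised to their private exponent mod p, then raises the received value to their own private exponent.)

Party 2 sends B = g^b mod p = 6^9 mod 113.
6^1 ≡ 6 (mod 113)
6^2 = (6^1)^2 ≡ 6^2 = 36 ≡ 36 (mod 113)
6^4 = (6^2)^2 ≡ 36^2 = 1296 ≡ 53 (mod 113)
6^8 = (6^4)^2 ≡ 53^2 = 2809 ≡ 97 (mod 113)
6^9 = 6^8 · 6^1 ≡ 97 · 6 ≡ 17 (mod 113).
So B = 17. Party 1 then computes K = B^a mod p = 17^11 mod 113.
17^1 ≡ 17 (mod 113)
17^2 = (17^1)^2 ≡ 17^2 = 289 ≡ 63 (mod 113)
17^4 = (17^2)^2 ≡ 63^2 = 3969 ≡ 14 (mod 113)
17^8 = (17^4)^2 ≡ 14^2 = 196 ≡ 83 (mod 113)
17^11 = 17^8 · 17^2 · 17^1 ≡ 83 · 63 · 17 ≡ 75 (mod 113).

75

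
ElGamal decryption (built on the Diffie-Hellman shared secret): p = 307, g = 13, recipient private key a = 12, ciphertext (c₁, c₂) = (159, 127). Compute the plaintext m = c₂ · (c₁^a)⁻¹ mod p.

Shared mask s = c₁^a mod p = 159^12 mod 307.
159^1 ≡ 159 (mod 307)
159^2 = (159^1)^2 ≡ 159^2 = 25281 ≡ 107 (mod 307)
159^4 = (159^2)^2 ≡ 107^2 = 11449 ≡ 90 (mod 307)
159^8 = (159^4)^2 ≡ 90^2 = 8100 ≡ 118 (mod 307)
159^12 = 159^8 · 159^4 ≡ 118 · 90 ≡ 182 (mod 307).
So s = 182; s⁻¹ ≡ 167 (mod 307).
m = c₂ · s⁻¹ mod 307 = 127 · 167 mod 307 = 26.

26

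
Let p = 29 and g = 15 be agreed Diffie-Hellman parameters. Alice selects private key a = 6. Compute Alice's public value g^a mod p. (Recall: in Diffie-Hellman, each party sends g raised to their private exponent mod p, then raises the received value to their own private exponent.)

5

Public value = 15^6 mod 29.
15^1 ≡ 15 (mod 29)
15^2 = (15^1)^2 ≡ 15^2 = 225 ≡ 22 (mod 29)
15^4 = (15^2)^2 ≡ 22^2 = 484 ≡ 20 (mod 29)
15^6 = 15^4 · 15^2 ≡ 20 · 22 ≡ 5 (mod 29).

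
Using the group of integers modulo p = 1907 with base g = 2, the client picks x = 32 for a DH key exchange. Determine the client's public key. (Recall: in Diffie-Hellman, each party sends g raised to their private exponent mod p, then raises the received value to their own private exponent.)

919

Public value = 2^32 mod 1907.
2^1 ≡ 2 (mod 1907)
2^2 = (2^1)^2 ≡ 2^2 = 4 ≡ 4 (mod 1907)
2^4 = (2^2)^2 ≡ 4^2 = 16 ≡ 16 (mod 1907)
2^8 = (2^4)^2 ≡ 16^2 = 256 ≡ 256 (mod 1907)
2^16 = (2^8)^2 ≡ 256^2 = 65536 ≡ 698 (mod 1907)
2^32 = (2^16)^2 ≡ 698^2 = 487204 ≡ 919 (mod 1907)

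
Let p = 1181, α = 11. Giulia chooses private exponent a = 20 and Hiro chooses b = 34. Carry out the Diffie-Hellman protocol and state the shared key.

783

Hiro sends B = α^b mod p = 11^34 mod 1181.
11^1 ≡ 11 (mod 1181)
11^2 = (11^1)^2 ≡ 11^2 = 121 ≡ 121 (mod 1181)
11^4 = (11^2)^2 ≡ 121^2 = 14641 ≡ 469 (mod 1181)
11^8 = (11^4)^2 ≡ 469^2 = 219961 ≡ 295 (mod 1181)
11^16 = (11^8)^2 ≡ 295^2 = 87025 ≡ 812 (mod 1181)
11^32 = (11^16)^2 ≡ 812^2 = 659344 ≡ 346 (mod 1181)
11^34 = 11^32 · 11^2 ≡ 346 · 121 ≡ 531 (mod 1181).
So B = 531. Giulia then computes K = B^a mod p = 531^20 mod 1181.
531^1 ≡ 531 (mod 1181)
531^2 = (531^1)^2 ≡ 531^2 = 281961 ≡ 883 (mod 1181)
531^4 = (531^2)^2 ≡ 883^2 = 779689 ≡ 229 (mod 1181)
531^8 = (531^4)^2 ≡ 229^2 = 52441 ≡ 477 (mod 1181)
531^16 = (531^8)^2 ≡ 477^2 = 227529 ≡ 777 (mod 1181)
531^20 = 531^16 · 531^4 ≡ 777 · 229 ≡ 783 (mod 1181).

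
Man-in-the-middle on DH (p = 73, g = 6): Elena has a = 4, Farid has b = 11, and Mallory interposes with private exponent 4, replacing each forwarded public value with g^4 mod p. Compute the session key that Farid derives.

32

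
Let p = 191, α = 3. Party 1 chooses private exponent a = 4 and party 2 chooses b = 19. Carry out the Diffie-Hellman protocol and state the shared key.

Party 1 sends A = α^a mod p = 3^4 mod 191.
3^1 ≡ 3 (mod 191)
3^2 = (3^1)^2 ≡ 3^2 = 9 ≡ 9 (mod 191)
3^4 = (3^2)^2 ≡ 9^2 = 81 ≡ 81 (mod 191)
So A = 81. Party 2 then computes K = A^b mod p = 81^19 mod 191.
81^1 ≡ 81 (mod 191)
81^2 = (81^1)^2 ≡ 81^2 = 6561 ≡ 67 (mod 191)
81^4 = (81^2)^2 ≡ 67^2 = 4489 ≡ 96 (mod 191)
81^8 = (81^4)^2 ≡ 96^2 = 9216 ≡ 48 (mod 191)
81^16 = (81^8)^2 ≡ 48^2 = 2304 ≡ 12 (mod 191)
81^19 = 81^16 · 81^2 · 81^1 ≡ 12 · 67 · 81 ≡ 184 (mod 191).

184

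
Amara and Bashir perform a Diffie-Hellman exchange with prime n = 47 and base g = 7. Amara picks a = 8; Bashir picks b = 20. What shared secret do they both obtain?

Bashir sends B = g^b mod n = 7^20 mod 47.
7^1 ≡ 7 (mod 47)
7^2 = (7^1)^2 ≡ 7^2 = 49 ≡ 2 (mod 47)
7^4 = (7^2)^2 ≡ 2^2 = 4 ≡ 4 (mod 47)
7^8 = (7^4)^2 ≡ 4^2 = 16 ≡ 16 (mod 47)
7^16 = (7^8)^2 ≡ 16^2 = 256 ≡ 21 (mod 47)
7^20 = 7^16 · 7^4 ≡ 21 · 4 ≡ 37 (mod 47).
So B = 37. Amara then computes K = B^a mod n = 37^8 mod 47.
37^1 ≡ 37 (mod 47)
37^2 = (37^1)^2 ≡ 37^2 = 1369 ≡ 6 (mod 47)
37^4 = (37^2)^2 ≡ 6^2 = 36 ≡ 36 (mod 47)
37^8 = (37^4)^2 ≡ 36^2 = 1296 ≡ 27 (mod 47)

27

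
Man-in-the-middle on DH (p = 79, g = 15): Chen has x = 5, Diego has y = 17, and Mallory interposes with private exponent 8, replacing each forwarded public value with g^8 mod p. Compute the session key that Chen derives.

64

Chen receives Mallory's public value M = 15^8 mod 79 instead of the honest one.
15^1 ≡ 15 (mod 79)
15^2 = (15^1)^2 ≡ 15^2 = 225 ≡ 67 (mod 79)
15^4 = (15^2)^2 ≡ 67^2 = 4489 ≡ 65 (mod 79)
15^8 = (15^4)^2 ≡ 65^2 = 4225 ≡ 38 (mod 79)
So M = 38. Chen computes K = M^5 mod 79.
38^1 ≡ 38 (mod 79)
38^2 = (38^1)^2 ≡ 38^2 = 1444 ≡ 22 (mod 79)
38^4 = (38^2)^2 ≡ 22^2 = 484 ≡ 10 (mod 79)
38^5 = 38^4 · 38^1 ≡ 10 · 38 ≡ 64 (mod 79).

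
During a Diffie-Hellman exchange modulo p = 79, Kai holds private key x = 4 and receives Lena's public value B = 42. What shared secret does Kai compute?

44

Shared key K = 42^4 mod 79.
42^1 ≡ 42 (mod 79)
42^2 = (42^1)^2 ≡ 42^2 = 1764 ≡ 26 (mod 79)
42^4 = (42^2)^2 ≡ 26^2 = 676 ≡ 44 (mod 79)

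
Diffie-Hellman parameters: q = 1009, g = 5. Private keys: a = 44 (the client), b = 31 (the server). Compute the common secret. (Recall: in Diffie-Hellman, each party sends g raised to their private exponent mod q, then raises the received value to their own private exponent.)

363

The client sends A = g^a mod q = 5^44 mod 1009.
5^1 ≡ 5 (mod 1009)
5^2 = (5^1)^2 ≡ 5^2 = 25 ≡ 25 (mod 1009)
5^4 = (5^2)^2 ≡ 25^2 = 625 ≡ 625 (mod 1009)
5^8 = (5^4)^2 ≡ 625^2 = 390625 ≡ 142 (mod 1009)
5^16 = (5^8)^2 ≡ 142^2 = 20164 ≡ 993 (mod 1009)
5^32 = (5^16)^2 ≡ 993^2 = 986049 ≡ 256 (mod 1009)
5^44 = 5^32 · 5^8 · 5^4 ≡ 256 · 142 · 625 ≡ 347 (mod 1009).
So A = 347. The server then computes K = A^b mod q = 347^31 mod 1009.
347^1 ≡ 347 (mod 1009)
347^2 = (347^1)^2 ≡ 347^2 = 120409 ≡ 338 (mod 1009)
347^4 = (347^2)^2 ≡ 338^2 = 114244 ≡ 227 (mod 1009)
347^8 = (347^4)^2 ≡ 227^2 = 51529 ≡ 70 (mod 1009)
347^16 = (347^8)^2 ≡ 70^2 = 4900 ≡ 864 (mod 1009)
347^31 = 347^16 · 347^8 · 347^4 · 347^2 · 347^1 ≡ 864 · 70 · 227 · 338 · 347 ≡ 363 (mod 1009).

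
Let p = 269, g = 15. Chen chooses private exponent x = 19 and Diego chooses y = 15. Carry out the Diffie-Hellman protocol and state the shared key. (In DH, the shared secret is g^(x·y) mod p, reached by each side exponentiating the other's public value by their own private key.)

174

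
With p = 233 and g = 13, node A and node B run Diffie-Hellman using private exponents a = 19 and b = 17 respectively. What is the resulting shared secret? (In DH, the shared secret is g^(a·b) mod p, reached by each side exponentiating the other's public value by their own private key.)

101

Node B sends B = g^b mod p = 13^17 mod 233.
13^1 ≡ 13 (mod 233)
13^2 = (13^1)^2 ≡ 13^2 = 169 ≡ 169 (mod 233)
13^4 = (13^2)^2 ≡ 169^2 = 28561 ≡ 135 (mod 233)
13^8 = (13^4)^2 ≡ 135^2 = 18225 ≡ 51 (mod 233)
13^16 = (13^8)^2 ≡ 51^2 = 2601 ≡ 38 (mod 233)
13^17 = 13^16 · 13^1 ≡ 38 · 13 ≡ 28 (mod 233).
So B = 28. Node A then computes K = B^a mod p = 28^19 mod 233.
28^1 ≡ 28 (mod 233)
28^2 = (28^1)^2 ≡ 28^2 = 784 ≡ 85 (mod 233)
28^4 = (28^2)^2 ≡ 85^2 = 7225 ≡ 2 (mod 233)
28^8 = (28^4)^2 ≡ 2^2 = 4 ≡ 4 (mod 233)
28^16 = (28^8)^2 ≡ 4^2 = 16 ≡ 16 (mod 233)
28^19 = 28^16 · 28^2 · 28^1 ≡ 16 · 85 · 28 ≡ 101 (mod 233).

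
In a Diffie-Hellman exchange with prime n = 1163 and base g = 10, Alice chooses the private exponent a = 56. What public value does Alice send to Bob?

1024

Public value = 10^{56} \pmod{1163}.
10^1 ≡ 10 (mod 1163)
10^2 = (10^1)^2 ≡ 10^2 = 100 ≡ 100 (mod 1163)
10^4 = (10^2)^2 ≡ 100^2 = 10000 ≡ 696 (mod 1163)
10^8 = (10^4)^2 ≡ 696^2 = 484416 ≡ 608 (mod 1163)
10^16 = (10^8)^2 ≡ 608^2 = 369664 ≡ 993 (mod 1163)
10^32 = (10^16)^2 ≡ 993^2 = 986049 ≡ 988 (mod 1163)
10^56 = 10^32 · 10^16 · 10^8 ≡ 988 · 993 · 608 ≡ 1024 (mod 1163).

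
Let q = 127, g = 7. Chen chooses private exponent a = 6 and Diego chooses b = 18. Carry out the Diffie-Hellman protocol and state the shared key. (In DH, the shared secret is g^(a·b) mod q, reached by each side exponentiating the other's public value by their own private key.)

2

Diego sends B = g^b mod q = 7^18 mod 127.
7^1 ≡ 7 (mod 127)
7^2 = (7^1)^2 ≡ 7^2 = 49 ≡ 49 (mod 127)
7^4 = (7^2)^2 ≡ 49^2 = 2401 ≡ 115 (mod 127)
7^8 = (7^4)^2 ≡ 115^2 = 13225 ≡ 17 (mod 127)
7^16 = (7^8)^2 ≡ 17^2 = 289 ≡ 35 (mod 127)
7^18 = 7^16 · 7^2 ≡ 35 · 49 ≡ 64 (mod 127).
So B = 64. Chen then computes K = B^a mod q = 64^6 mod 127.
64^1 ≡ 64 (mod 127)
64^2 = (64^1)^2 ≡ 64^2 = 4096 ≡ 32 (mod 127)
64^4 = (64^2)^2 ≡ 32^2 = 1024 ≡ 8 (mod 127)
64^6 = 64^4 · 64^2 ≡ 8 · 32 ≡ 2 (mod 127).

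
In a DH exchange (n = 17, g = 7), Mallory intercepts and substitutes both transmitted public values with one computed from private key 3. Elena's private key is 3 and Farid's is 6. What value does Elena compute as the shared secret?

10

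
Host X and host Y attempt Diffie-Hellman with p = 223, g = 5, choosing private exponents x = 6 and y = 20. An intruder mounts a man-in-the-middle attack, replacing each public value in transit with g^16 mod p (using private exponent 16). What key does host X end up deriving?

33

Host X receives an intruder's public value M = 5^16 mod 223 instead of the honest one.
5^1 ≡ 5 (mod 223)
5^2 = (5^1)^2 ≡ 5^2 = 25 ≡ 25 (mod 223)
5^4 = (5^2)^2 ≡ 25^2 = 625 ≡ 179 (mod 223)
5^8 = (5^4)^2 ≡ 179^2 = 32041 ≡ 152 (mod 223)
5^16 = (5^8)^2 ≡ 152^2 = 23104 ≡ 135 (mod 223)
So M = 135. Host X computes K = M^6 mod 223.
135^1 ≡ 135 (mod 223)
135^2 = (135^1)^2 ≡ 135^2 = 18225 ≡ 162 (mod 223)
135^4 = (135^2)^2 ≡ 162^2 = 26244 ≡ 153 (mod 223)
135^6 = 135^4 · 135^2 ≡ 153 · 162 ≡ 33 (mod 223).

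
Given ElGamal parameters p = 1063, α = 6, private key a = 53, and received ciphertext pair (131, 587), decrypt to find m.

932

Shared mask s = c₁^a mod p = 131^53 mod 1063.
131^1 ≡ 131 (mod 1063)
131^2 = (131^1)^2 ≡ 131^2 = 17161 ≡ 153 (mod 1063)
131^4 = (131^2)^2 ≡ 153^2 = 23409 ≡ 23 (mod 1063)
131^8 = (131^4)^2 ≡ 23^2 = 529 ≡ 529 (mod 1063)
131^16 = (131^8)^2 ≡ 529^2 = 279841 ≡ 272 (mod 1063)
131^32 = (131^16)^2 ≡ 272^2 = 73984 ≡ 637 (mod 1063)
131^53 = 131^32 · 131^16 · 131^4 · 131^1 ≡ 637 · 272 · 23 · 131 ≡ 880 (mod 1063).
So s = 880; s⁻¹ ≡ 668 (mod 1063).
m = c₂ · s⁻¹ mod 1063 = 587 · 668 mod 1063 = 932.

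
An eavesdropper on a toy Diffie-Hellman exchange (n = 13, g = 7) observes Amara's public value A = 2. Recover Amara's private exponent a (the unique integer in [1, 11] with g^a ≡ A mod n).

Try successive powers of 7 modulo 13:
7^1 ≡ 7
7^2 ≡ 10
7^3 ≡ 5
7^4 ≡ 9
7^5 ≡ 11
7^6 ≡ 12
7^7 ≡ 6
7^8 ≡ 3
7^9 ≡ 8
7^10 ≡ 4
7^11 ≡ 2
Found: a = 11.

11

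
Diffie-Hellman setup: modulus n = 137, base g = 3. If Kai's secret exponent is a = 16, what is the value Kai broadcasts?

88

Public value = 3^16 (mod 137).
3^1 ≡ 3 (mod 137)
3^2 = (3^1)^2 ≡ 3^2 = 9 ≡ 9 (mod 137)
3^4 = (3^2)^2 ≡ 9^2 = 81 ≡ 81 (mod 137)
3^8 = (3^4)^2 ≡ 81^2 = 6561 ≡ 122 (mod 137)
3^16 = (3^8)^2 ≡ 122^2 = 14884 ≡ 88 (mod 137)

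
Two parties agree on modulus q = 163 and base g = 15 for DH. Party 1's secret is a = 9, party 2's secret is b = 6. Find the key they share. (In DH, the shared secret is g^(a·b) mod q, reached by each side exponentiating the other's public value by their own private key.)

Party 2 sends B = g^b mod q = 15^6 mod 163.
15^1 ≡ 15 (mod 163)
15^2 = (15^1)^2 ≡ 15^2 = 225 ≡ 62 (mod 163)
15^4 = (15^2)^2 ≡ 62^2 = 3844 ≡ 95 (mod 163)
15^6 = 15^4 · 15^2 ≡ 95 · 62 ≡ 22 (mod 163).
So B = 22. Party 1 then computes K = B^a mod q = 22^9 mod 163.
22^1 ≡ 22 (mod 163)
22^2 = (22^1)^2 ≡ 22^2 = 484 ≡ 158 (mod 163)
22^4 = (22^2)^2 ≡ 158^2 = 24964 ≡ 25 (mod 163)
22^8 = (22^4)^2 ≡ 25^2 = 625 ≡ 136 (mod 163)
22^9 = 22^8 · 22^1 ≡ 136 · 22 ≡ 58 (mod 163).

58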